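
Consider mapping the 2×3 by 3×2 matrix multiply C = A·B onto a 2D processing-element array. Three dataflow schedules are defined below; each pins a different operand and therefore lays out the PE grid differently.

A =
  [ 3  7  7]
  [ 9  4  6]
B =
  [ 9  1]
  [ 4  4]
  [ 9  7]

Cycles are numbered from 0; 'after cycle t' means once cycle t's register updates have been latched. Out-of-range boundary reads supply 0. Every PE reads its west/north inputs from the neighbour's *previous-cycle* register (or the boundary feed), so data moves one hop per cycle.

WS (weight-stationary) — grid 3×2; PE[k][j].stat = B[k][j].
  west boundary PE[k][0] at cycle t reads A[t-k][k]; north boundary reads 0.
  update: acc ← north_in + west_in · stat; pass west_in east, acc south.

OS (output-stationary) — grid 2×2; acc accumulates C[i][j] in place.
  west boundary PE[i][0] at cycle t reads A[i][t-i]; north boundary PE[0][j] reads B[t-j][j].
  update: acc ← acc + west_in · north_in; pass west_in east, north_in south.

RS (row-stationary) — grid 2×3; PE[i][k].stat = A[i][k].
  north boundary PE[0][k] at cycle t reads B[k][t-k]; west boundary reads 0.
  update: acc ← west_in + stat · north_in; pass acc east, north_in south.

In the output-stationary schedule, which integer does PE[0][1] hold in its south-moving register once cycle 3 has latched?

register = 7

OS on a 2×2 grid — tracing PE[0][1] and its feeders:
  0: (0,0).acc=27  regs=<3,9>
  0: (0,1).acc=0  regs=<0,0>
  1: (0,0).acc=55  regs=<7,4>
  1: (0,1).acc=3  regs=<3,1>
  2: (0,0).acc=118  regs=<7,9>
  2: (0,1).acc=31  regs=<7,4>
  3: (0,0).acc=118  regs=<0,0>
  3: (0,1).acc=80  regs=<7,7>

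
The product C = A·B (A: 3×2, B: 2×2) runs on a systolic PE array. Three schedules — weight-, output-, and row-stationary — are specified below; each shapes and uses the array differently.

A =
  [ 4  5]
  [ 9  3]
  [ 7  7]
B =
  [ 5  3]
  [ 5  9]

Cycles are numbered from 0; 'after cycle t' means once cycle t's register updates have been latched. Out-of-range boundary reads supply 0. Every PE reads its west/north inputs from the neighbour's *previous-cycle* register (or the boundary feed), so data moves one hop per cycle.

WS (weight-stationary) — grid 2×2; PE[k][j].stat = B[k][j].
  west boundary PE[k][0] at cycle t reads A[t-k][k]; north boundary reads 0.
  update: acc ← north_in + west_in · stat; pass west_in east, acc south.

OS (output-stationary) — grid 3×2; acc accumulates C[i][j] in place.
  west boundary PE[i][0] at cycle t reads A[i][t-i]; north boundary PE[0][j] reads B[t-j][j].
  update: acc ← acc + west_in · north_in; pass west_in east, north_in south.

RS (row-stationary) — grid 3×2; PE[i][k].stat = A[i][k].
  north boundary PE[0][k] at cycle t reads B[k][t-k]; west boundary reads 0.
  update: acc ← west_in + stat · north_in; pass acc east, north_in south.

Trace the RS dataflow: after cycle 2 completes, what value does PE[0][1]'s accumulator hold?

PE[0][1].acc = 57

RS 3×2: PE[0][1] cycle-by-cycle (with neighbour feeds):
  [0] (0,0) acc=20 (h:20 v:5)
  [0] (0,1) acc=0 (h:0 v:0)
  [1] (0,0) acc=12 (h:12 v:3)
  [1] (0,1) acc=45 (h:45 v:5)
  [2] (0,0) acc=0 (h:0 v:0)
  [2] (0,1) acc=57 (h:57 v:9)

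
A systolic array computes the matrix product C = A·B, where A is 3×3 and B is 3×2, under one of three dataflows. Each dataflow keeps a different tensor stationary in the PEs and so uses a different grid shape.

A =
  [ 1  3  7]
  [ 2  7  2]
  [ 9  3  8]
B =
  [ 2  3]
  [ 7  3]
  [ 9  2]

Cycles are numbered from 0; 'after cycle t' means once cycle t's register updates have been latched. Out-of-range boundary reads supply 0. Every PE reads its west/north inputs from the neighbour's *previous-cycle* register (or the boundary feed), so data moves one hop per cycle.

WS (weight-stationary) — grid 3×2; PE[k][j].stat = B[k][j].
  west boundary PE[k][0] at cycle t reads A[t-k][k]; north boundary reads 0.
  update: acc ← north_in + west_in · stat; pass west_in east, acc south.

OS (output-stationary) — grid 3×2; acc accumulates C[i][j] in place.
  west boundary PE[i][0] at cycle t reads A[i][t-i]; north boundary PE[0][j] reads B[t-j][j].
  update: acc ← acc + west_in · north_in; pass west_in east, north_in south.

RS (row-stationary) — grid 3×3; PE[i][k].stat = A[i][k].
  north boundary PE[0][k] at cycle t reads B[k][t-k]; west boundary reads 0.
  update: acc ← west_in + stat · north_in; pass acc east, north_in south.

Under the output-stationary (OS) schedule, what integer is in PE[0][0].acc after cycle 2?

PE[0][0].acc = 86

OS on a 3×2 grid — tracing PE[0][0] and its feeders:
  step 0 · PE0,0: acc=2; fwd→1 fwd↓2
  step 1 · PE0,0: acc=23; fwd→3 fwd↓7
  step 2 · PE0,0: acc=86; fwd→7 fwd↓9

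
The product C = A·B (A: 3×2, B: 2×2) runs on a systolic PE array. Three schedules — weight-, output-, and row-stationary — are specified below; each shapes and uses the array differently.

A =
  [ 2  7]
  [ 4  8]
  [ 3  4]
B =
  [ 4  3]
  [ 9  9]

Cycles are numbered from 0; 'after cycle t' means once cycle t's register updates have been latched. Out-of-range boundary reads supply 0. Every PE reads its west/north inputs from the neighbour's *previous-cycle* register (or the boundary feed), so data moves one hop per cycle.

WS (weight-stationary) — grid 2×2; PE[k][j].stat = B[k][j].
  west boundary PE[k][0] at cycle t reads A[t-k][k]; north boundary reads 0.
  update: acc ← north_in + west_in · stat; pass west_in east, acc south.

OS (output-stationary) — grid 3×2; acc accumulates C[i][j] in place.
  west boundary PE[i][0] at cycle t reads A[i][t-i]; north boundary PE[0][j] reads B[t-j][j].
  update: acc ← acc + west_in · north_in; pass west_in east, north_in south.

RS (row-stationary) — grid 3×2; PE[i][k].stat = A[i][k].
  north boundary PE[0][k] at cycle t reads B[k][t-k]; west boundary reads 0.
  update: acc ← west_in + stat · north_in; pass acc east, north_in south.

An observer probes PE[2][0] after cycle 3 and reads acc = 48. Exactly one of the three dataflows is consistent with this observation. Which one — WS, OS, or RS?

dataflow = OS

WS (2×2): PE[2][0] does not exist.
OS (3×2 grid), PE[2][0]:
  step 0 · PE2,0: acc=0; fwd→0 fwd↓0
  step 1 · PE2,0: acc=0; fwd→0 fwd↓0
  step 2 · PE2,0: acc=12; fwd→3 fwd↓4
  step 3 · PE2,0: acc=48; fwd→4 fwd↓9
RS (3×2 grid), PE[2][0]:
  step 0 · PE2,0: acc=0; fwd→0 fwd↓0
  step 1 · PE2,0: acc=0; fwd→0 fwd↓0
  step 2 · PE2,0: acc=12; fwd→12 fwd↓4
  step 3 · PE2,0: acc=9; fwd→9 fwd↓3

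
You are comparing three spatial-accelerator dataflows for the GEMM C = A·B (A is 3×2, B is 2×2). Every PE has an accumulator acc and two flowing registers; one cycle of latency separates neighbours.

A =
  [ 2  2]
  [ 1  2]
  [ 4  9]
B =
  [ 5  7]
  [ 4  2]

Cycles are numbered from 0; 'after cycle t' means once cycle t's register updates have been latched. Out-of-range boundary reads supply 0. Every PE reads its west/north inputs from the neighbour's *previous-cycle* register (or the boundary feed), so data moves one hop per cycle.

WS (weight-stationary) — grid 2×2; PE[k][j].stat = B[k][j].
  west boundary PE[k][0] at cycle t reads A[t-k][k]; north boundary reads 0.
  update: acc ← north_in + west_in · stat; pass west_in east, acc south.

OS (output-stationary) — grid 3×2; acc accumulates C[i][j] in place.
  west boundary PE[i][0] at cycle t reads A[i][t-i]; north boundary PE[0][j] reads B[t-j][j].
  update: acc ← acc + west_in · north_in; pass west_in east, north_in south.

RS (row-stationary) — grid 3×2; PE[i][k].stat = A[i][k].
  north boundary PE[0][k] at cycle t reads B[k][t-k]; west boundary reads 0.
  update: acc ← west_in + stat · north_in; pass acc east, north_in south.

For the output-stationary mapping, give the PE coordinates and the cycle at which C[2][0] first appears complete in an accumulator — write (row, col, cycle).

(row, col, cycle) = (2, 0, 3)

Under OS, C[2][0] lands at PE[2][0]:
  0: (2,0).acc=0  regs=<0,0>
  1: (2,0).acc=0  regs=<0,0>
  2: (2,0).acc=20  regs=<4,5>
  3: (2,0).acc=56  regs=<9,4>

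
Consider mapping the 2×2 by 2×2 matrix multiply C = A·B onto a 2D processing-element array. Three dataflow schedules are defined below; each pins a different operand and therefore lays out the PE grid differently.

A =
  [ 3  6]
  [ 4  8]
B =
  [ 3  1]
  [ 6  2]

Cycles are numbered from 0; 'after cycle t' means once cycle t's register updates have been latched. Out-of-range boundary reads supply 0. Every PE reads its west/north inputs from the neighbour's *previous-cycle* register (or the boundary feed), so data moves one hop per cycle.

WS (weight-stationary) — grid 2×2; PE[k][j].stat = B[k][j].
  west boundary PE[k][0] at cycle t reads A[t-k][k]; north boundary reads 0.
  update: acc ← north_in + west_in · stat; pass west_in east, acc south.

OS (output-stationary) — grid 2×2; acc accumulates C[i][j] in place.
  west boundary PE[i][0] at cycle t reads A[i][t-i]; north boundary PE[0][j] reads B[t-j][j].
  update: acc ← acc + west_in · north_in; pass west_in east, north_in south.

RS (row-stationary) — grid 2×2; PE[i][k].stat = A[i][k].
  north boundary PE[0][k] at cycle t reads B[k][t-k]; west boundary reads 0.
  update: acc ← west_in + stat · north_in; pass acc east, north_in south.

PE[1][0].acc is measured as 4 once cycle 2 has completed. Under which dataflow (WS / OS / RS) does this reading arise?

WS (2×2 grid), PE[1][0]:
  0: (1,0).acc=0  regs=<0,0>
  1: (1,0).acc=45  regs=<6,45>
  2: (1,0).acc=60  regs=<8,60>
OS (2×2 grid), PE[1][0]:
  0: (1,0).acc=0  regs=<0,0>
  1: (1,0).acc=12  regs=<4,3>
  2: (1,0).acc=60  regs=<8,6>
RS (2×2 grid), PE[1][0]:
  0: (1,0).acc=0  regs=<0,0>
  1: (1,0).acc=12  regs=<12,3>
  2: (1,0).acc=4  regs=<4,1>

dataflow = RS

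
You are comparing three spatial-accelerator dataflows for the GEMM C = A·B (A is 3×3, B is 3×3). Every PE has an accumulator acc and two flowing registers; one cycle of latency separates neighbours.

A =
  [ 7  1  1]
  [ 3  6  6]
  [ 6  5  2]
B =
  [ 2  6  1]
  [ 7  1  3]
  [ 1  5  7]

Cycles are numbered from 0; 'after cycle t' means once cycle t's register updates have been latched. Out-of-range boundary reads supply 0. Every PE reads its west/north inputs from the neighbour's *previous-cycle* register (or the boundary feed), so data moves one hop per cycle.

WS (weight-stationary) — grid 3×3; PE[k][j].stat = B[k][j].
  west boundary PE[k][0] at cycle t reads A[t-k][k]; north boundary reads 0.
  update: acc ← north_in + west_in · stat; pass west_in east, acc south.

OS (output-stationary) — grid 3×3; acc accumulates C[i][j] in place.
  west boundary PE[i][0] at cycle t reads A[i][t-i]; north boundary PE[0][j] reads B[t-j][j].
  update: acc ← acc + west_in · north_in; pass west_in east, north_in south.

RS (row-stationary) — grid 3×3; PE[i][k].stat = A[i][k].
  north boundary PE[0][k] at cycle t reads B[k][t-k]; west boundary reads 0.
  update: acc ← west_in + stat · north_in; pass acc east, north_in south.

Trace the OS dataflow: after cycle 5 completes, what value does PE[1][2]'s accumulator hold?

Tracing OS — 3×3 array, target PE[1][2]:
  0: (0,2).acc=0  regs=<0,0>
  0: (1,1).acc=0  regs=<0,0>
  0: (1,2).acc=0  regs=<0,0>
  1: (0,2).acc=0  regs=<0,0>
  1: (1,1).acc=0  regs=<0,0>
  1: (1,2).acc=0  regs=<0,0>
  2: (0,2).acc=7  regs=<7,1>
  2: (1,1).acc=18  regs=<3,6>
  2: (1,2).acc=0  regs=<0,0>
  3: (0,2).acc=10  regs=<1,3>
  3: (1,1).acc=24  regs=<6,1>
  3: (1,2).acc=3  regs=<3,1>
  4: (0,2).acc=17  regs=<1,7>
  4: (1,1).acc=54  regs=<6,5>
  4: (1,2).acc=21  regs=<6,3>
  5: (0,2).acc=17  regs=<0,0>
  5: (1,1).acc=54  regs=<0,0>
  5: (1,2).acc=63  regs=<6,7>

PE[1][2].acc = 63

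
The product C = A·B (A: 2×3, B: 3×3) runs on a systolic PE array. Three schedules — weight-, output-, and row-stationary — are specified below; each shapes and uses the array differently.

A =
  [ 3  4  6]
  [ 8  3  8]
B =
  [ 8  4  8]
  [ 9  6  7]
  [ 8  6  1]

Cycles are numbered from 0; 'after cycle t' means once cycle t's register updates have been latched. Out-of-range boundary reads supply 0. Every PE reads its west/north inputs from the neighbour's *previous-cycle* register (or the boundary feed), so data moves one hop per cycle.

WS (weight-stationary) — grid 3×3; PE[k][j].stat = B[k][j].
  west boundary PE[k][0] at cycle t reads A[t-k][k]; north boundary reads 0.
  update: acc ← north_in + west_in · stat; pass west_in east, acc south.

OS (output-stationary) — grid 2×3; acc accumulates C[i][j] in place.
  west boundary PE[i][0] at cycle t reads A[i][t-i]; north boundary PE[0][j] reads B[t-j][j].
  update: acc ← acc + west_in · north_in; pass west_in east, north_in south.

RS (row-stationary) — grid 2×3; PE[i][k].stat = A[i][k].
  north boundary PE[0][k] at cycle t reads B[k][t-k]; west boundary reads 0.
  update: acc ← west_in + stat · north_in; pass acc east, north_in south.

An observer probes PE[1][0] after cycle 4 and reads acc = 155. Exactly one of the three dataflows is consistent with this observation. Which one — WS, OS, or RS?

dataflow = OS

— WS: 3×3; PE[1][0] trace:
  step 0 · PE1,0: acc=0; fwd→0 fwd↓0
  step 1 · PE1,0: acc=60; fwd→4 fwd↓60
  step 2 · PE1,0: acc=91; fwd→3 fwd↓91
  step 3 · PE1,0: acc=0; fwd→0 fwd↓0
  step 4 · PE1,0: acc=0; fwd→0 fwd↓0
— OS: 2×3; PE[1][0] trace:
  step 0 · PE1,0: acc=0; fwd→0 fwd↓0
  step 1 · PE1,0: acc=64; fwd→8 fwd↓8
  step 2 · PE1,0: acc=91; fwd→3 fwd↓9
  step 3 · PE1,0: acc=155; fwd→8 fwd↓8
  step 4 · PE1,0: acc=155; fwd→0 fwd↓0
— RS: 2×3; PE[1][0] trace:
  step 0 · PE1,0: acc=0; fwd→0 fwd↓0
  step 1 · PE1,0: acc=64; fwd→64 fwd↓8
  step 2 · PE1,0: acc=32; fwd→32 fwd↓4
  step 3 · PE1,0: acc=64; fwd→64 fwd↓8
  step 4 · PE1,0: acc=0; fwd→0 fwd↓0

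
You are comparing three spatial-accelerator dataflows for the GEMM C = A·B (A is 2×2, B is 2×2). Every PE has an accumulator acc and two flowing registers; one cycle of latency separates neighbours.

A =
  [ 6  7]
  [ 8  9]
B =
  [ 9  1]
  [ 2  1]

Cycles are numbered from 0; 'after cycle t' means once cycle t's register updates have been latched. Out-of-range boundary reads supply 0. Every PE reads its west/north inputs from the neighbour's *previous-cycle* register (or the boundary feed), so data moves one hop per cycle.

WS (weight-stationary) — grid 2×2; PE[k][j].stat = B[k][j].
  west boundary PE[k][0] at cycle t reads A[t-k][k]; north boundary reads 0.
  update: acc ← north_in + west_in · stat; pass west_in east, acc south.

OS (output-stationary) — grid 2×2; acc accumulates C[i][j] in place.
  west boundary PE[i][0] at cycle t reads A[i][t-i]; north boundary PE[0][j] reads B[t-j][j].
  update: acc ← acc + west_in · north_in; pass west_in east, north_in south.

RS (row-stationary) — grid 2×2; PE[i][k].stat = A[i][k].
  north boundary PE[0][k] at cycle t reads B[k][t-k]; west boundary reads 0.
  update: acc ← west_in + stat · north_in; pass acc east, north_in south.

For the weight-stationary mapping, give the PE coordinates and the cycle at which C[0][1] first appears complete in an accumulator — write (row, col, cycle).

WS — PE[1][1] is where C[0][1] collects:
  0: (1,1).acc=0  regs=<0,0>
  1: (1,1).acc=0  regs=<0,0>
  2: (1,1).acc=13  regs=<7,13>

(row, col, cycle) = (1, 1, 2)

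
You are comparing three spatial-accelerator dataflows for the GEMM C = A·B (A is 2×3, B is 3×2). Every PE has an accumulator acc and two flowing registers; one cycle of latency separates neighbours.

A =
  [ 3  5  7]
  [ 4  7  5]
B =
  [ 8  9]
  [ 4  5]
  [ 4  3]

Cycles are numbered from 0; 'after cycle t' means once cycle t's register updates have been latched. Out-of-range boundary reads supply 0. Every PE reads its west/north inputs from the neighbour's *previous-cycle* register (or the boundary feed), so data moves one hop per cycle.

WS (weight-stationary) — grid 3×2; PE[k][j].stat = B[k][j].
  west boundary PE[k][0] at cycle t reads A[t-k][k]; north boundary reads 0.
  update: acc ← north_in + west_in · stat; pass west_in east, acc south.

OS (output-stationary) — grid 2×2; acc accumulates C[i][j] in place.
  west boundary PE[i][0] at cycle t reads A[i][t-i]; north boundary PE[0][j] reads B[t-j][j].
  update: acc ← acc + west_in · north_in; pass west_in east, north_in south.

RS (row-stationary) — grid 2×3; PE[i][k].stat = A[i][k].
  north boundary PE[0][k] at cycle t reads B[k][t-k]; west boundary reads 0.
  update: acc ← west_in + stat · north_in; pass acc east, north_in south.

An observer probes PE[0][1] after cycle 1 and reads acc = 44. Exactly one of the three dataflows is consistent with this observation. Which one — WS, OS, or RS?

dataflow = RS

— WS: 3×2; PE[0][1] trace:
  t=0 PE[0][1]: acc=0 h=0 v=0
  t=1 PE[0][1]: acc=27 h=3 v=27
— OS: 2×2; PE[0][1] trace:
  t=0 PE[0][1]: acc=0 h=0 v=0
  t=1 PE[0][1]: acc=27 h=3 v=9
— RS: 2×3; PE[0][1] trace:
  t=0 PE[0][1]: acc=0 h=0 v=0
  t=1 PE[0][1]: acc=44 h=44 v=4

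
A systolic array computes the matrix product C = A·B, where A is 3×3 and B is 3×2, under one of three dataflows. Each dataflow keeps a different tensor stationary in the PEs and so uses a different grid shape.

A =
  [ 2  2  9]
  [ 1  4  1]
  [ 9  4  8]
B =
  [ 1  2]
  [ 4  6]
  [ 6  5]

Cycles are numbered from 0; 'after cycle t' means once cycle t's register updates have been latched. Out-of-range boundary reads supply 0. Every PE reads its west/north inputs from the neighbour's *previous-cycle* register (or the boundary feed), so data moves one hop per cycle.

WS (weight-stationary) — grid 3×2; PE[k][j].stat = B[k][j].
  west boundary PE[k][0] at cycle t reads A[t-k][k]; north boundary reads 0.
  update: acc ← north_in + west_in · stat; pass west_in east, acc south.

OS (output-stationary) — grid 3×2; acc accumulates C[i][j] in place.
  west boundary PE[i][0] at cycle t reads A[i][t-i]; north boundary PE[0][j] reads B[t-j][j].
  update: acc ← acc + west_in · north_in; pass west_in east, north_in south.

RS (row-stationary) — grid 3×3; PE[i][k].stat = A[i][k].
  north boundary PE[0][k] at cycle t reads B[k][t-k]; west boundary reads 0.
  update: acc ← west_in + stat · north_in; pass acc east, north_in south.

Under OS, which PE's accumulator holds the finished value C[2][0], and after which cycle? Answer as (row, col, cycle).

Under OS, C[2][0] lands at PE[2][0]:
  t=0 PE[2][0]: acc=0 h=0 v=0
  t=1 PE[2][0]: acc=0 h=0 v=0
  t=2 PE[2][0]: acc=9 h=9 v=1
  t=3 PE[2][0]: acc=25 h=4 v=4
  t=4 PE[2][0]: acc=73 h=8 v=6

(row, col, cycle) = (2, 0, 4)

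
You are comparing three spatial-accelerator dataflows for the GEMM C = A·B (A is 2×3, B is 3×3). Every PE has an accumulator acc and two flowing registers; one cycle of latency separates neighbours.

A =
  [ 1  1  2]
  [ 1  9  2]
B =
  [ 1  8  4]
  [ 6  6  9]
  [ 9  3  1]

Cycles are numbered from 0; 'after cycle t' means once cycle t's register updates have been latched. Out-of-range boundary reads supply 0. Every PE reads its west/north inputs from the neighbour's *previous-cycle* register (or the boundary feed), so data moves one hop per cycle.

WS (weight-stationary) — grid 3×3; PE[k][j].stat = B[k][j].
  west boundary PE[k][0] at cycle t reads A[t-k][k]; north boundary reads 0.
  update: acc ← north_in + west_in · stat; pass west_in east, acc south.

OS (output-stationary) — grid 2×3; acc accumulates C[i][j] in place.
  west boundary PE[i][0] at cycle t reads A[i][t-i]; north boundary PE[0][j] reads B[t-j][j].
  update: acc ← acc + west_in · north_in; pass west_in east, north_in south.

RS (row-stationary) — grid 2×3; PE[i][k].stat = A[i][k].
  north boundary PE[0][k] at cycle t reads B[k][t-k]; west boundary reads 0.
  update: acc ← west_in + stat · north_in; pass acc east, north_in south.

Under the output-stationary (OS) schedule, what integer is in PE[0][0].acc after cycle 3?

OS 2×3: PE[0][0] cycle-by-cycle (with neighbour feeds):
  [0] (0,0) acc=1 (h:1 v:1)
  [1] (0,0) acc=7 (h:1 v:6)
  [2] (0,0) acc=25 (h:2 v:9)
  [3] (0,0) acc=25 (h:0 v:0)

PE[0][0].acc = 25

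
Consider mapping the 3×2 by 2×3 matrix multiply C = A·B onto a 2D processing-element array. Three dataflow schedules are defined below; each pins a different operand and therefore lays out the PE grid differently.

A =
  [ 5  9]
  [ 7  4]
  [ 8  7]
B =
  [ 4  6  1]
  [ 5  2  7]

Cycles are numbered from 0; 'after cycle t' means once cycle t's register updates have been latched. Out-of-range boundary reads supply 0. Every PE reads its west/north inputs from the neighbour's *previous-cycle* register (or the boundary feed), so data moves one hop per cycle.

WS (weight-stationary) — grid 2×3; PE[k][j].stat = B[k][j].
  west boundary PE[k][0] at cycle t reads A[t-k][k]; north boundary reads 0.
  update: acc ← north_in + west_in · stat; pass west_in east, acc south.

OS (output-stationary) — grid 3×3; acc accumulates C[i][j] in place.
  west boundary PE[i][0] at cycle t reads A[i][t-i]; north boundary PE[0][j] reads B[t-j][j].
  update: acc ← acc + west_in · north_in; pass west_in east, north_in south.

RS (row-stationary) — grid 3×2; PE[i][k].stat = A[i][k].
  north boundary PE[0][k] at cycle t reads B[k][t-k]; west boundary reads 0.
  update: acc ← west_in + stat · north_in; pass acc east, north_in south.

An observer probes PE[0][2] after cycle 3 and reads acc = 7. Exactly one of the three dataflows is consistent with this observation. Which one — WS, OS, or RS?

dataflow = WS

WS (2×3 grid), PE[0][2]:
  cycle 0: PE[0][2] → acc 0, east 0, south 0
  cycle 1: PE[0][2] → acc 0, east 0, south 0
  cycle 2: PE[0][2] → acc 5, east 5, south 5
  cycle 3: PE[0][2] → acc 7, east 7, south 7
OS (3×3 grid), PE[0][2]:
  cycle 0: PE[0][2] → acc 0, east 0, south 0
  cycle 1: PE[0][2] → acc 0, east 0, south 0
  cycle 2: PE[0][2] → acc 5, east 5, south 1
  cycle 3: PE[0][2] → acc 68, east 9, south 7
— RS: 3×2 array has no PE[0][2].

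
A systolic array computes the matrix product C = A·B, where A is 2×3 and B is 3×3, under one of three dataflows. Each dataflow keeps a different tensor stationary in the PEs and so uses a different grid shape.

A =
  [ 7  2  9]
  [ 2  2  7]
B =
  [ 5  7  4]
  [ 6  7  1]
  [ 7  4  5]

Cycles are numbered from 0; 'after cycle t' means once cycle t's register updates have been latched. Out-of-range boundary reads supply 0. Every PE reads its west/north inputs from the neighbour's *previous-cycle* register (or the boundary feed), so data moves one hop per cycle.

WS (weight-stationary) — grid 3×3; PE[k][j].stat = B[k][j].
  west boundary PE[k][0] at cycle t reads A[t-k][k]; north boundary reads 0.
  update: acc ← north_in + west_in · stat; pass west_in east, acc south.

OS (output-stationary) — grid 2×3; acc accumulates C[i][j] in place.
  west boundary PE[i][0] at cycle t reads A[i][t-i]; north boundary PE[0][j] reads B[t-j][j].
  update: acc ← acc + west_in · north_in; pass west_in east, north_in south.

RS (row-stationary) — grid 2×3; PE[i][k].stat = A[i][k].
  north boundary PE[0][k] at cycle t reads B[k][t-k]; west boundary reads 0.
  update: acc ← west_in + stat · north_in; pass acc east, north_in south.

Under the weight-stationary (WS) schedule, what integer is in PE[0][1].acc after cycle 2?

WS on a 3×3 grid — tracing PE[0][1] and its feeders:
  @0  [0,0]  acc 35  |  →7  ↓35
  @0  [0,1]  acc 0  |  →0  ↓0
  @1  [0,0]  acc 10  |  →2  ↓10
  @1  [0,1]  acc 49  |  →7  ↓49
  @2  [0,0]  acc 0  |  →0  ↓0
  @2  [0,1]  acc 14  |  →2  ↓14

PE[0][1].acc = 14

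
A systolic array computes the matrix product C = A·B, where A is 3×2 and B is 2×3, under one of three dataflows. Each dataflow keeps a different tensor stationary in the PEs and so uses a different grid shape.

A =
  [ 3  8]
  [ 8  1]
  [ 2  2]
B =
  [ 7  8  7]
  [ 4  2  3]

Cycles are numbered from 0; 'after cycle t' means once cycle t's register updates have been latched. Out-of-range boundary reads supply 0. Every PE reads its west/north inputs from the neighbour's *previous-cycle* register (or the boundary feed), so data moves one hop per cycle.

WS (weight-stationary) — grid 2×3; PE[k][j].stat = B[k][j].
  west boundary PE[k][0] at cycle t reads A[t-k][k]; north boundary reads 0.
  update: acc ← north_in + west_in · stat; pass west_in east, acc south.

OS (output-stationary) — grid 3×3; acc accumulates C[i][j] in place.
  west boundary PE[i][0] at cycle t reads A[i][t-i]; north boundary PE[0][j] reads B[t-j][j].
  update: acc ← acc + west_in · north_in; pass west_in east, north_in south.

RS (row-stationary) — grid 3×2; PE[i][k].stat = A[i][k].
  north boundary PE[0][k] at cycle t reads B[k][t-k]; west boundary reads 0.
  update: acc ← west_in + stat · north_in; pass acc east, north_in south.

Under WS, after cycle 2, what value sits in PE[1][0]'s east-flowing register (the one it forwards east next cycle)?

WS 2×3: PE[1][0] cycle-by-cycle (with neighbour feeds):
  cycle 0: PE[0][0] → acc 21, east 3, south 21
  cycle 0: PE[1][0] → acc 0, east 0, south 0
  cycle 1: PE[0][0] → acc 56, east 8, south 56
  cycle 1: PE[1][0] → acc 53, east 8, south 53
  cycle 2: PE[0][0] → acc 14, east 2, south 14
  cycle 2: PE[1][0] → acc 60, east 1, south 60

register = 1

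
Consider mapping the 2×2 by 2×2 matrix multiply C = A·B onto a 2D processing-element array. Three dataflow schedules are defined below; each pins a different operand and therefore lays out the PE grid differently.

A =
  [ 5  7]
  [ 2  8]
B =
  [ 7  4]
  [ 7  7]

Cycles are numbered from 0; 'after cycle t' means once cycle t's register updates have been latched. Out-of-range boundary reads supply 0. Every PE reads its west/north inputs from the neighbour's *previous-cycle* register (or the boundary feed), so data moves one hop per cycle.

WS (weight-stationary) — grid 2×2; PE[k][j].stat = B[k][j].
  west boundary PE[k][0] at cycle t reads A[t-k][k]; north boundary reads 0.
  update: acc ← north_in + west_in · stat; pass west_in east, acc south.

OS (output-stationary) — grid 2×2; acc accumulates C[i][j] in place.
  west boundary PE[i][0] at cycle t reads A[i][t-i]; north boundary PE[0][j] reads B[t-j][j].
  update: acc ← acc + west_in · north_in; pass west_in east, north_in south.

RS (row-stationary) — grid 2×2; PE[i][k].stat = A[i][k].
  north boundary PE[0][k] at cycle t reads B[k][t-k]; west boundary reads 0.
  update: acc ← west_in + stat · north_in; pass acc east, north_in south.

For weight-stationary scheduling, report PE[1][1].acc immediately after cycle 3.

PE[1][1].acc = 64

WS (2×2). Following PE[1][1] plus its west/north inputs:
  cycle 0: PE[0][1] → acc 0, east 0, south 0
  cycle 0: PE[1][0] → acc 0, east 0, south 0
  cycle 0: PE[1][1] → acc 0, east 0, south 0
  cycle 1: PE[0][1] → acc 20, east 5, south 20
  cycle 1: PE[1][0] → acc 84, east 7, south 84
  cycle 1: PE[1][1] → acc 0, east 0, south 0
  cycle 2: PE[0][1] → acc 8, east 2, south 8
  cycle 2: PE[1][0] → acc 70, east 8, south 70
  cycle 2: PE[1][1] → acc 69, east 7, south 69
  cycle 3: PE[0][1] → acc 0, east 0, south 0
  cycle 3: PE[1][0] → acc 0, east 0, south 0
  cycle 3: PE[1][1] → acc 64, east 8, south 64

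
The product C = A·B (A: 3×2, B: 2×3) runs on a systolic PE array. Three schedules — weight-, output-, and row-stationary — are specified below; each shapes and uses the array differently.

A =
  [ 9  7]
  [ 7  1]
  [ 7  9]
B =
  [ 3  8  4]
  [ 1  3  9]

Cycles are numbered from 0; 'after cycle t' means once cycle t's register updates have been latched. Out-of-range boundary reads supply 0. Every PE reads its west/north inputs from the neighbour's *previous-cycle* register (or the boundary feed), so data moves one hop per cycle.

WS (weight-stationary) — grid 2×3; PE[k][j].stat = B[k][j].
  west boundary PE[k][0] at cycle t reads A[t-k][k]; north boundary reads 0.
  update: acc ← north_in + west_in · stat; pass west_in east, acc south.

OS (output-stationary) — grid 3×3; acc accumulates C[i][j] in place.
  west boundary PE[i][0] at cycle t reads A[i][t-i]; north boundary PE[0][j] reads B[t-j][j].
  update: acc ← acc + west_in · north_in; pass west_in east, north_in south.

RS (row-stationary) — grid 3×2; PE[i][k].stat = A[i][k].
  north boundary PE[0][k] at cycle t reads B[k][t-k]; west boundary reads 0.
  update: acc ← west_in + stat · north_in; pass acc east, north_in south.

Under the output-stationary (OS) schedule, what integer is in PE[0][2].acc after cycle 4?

OS 3×3: PE[0][2] cycle-by-cycle (with neighbour feeds):
  step 0 · PE0,1: acc=0; fwd→0 fwd↓0
  step 0 · PE0,2: acc=0; fwd→0 fwd↓0
  step 1 · PE0,1: acc=72; fwd→9 fwd↓8
  step 1 · PE0,2: acc=0; fwd→0 fwd↓0
  step 2 · PE0,1: acc=93; fwd→7 fwd↓3
  step 2 · PE0,2: acc=36; fwd→9 fwd↓4
  step 3 · PE0,1: acc=93; fwd→0 fwd↓0
  step 3 · PE0,2: acc=99; fwd→7 fwd↓9
  step 4 · PE0,1: acc=93; fwd→0 fwd↓0
  step 4 · PE0,2: acc=99; fwd→0 fwd↓0

PE[0][2].acc = 99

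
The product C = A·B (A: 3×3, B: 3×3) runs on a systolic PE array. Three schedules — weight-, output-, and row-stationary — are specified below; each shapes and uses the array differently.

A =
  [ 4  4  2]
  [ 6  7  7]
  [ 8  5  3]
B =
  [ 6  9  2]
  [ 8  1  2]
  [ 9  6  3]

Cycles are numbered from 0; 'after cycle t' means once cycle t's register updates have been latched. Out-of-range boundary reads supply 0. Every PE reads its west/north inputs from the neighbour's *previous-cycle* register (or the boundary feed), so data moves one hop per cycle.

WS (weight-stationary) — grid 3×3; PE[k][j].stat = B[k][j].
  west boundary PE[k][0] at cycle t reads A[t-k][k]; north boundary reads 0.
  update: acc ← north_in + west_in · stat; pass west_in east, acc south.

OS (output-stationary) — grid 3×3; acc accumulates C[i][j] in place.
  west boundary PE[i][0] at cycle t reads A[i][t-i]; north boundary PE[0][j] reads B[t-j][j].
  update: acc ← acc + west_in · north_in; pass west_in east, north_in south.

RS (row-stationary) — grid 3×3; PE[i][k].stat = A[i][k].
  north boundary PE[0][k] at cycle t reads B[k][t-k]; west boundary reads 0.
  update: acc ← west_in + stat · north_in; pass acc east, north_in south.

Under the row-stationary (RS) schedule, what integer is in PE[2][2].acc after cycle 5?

PE[2][2].acc = 95

Tracing RS — 3×3 array, target PE[2][2]:
  c0 r1c2: 0 / 0 / 0
  c0 r2c1: 0 / 0 / 0
  c0 r2c2: 0 / 0 / 0
  c1 r1c2: 0 / 0 / 0
  c1 r2c1: 0 / 0 / 0
  c1 r2c2: 0 / 0 / 0
  c2 r1c2: 0 / 0 / 0
  c2 r2c1: 0 / 0 / 0
  c2 r2c2: 0 / 0 / 0
  c3 r1c2: 155 / 155 / 9
  c3 r2c1: 88 / 88 / 8
  c3 r2c2: 0 / 0 / 0
  c4 r1c2: 103 / 103 / 6
  c4 r2c1: 77 / 77 / 1
  c4 r2c2: 115 / 115 / 9
  c5 r1c2: 47 / 47 / 3
  c5 r2c1: 26 / 26 / 2
  c5 r2c2: 95 / 95 / 6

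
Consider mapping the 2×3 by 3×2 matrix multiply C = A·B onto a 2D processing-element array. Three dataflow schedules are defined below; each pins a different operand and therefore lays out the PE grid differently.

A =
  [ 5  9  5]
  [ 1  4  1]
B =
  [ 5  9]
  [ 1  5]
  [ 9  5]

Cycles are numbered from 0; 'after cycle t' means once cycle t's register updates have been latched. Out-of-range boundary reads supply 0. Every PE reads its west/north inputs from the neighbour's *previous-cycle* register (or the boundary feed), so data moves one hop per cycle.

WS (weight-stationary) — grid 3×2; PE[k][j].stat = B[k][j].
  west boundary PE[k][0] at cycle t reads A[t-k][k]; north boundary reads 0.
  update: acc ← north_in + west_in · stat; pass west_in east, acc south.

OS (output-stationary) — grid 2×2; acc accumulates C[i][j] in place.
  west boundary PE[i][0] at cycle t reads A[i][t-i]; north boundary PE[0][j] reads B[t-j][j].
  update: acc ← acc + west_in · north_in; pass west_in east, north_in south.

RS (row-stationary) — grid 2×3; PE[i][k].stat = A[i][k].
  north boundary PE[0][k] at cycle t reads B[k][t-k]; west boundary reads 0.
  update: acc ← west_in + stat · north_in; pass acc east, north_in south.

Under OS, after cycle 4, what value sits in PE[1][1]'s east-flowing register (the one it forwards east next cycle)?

OS 2×2: PE[1][1] cycle-by-cycle (with neighbour feeds):
  after 0 — PE[0][1] acc=0, pass-E 0, pass-S 0
  after 0 — PE[1][0] acc=0, pass-E 0, pass-S 0
  after 0 — PE[1][1] acc=0, pass-E 0, pass-S 0
  after 1 — PE[0][1] acc=45, pass-E 5, pass-S 9
  after 1 — PE[1][0] acc=5, pass-E 1, pass-S 5
  after 1 — PE[1][1] acc=0, pass-E 0, pass-S 0
  after 2 — PE[0][1] acc=90, pass-E 9, pass-S 5
  after 2 — PE[1][0] acc=9, pass-E 4, pass-S 1
  after 2 — PE[1][1] acc=9, pass-E 1, pass-S 9
  after 3 — PE[0][1] acc=115, pass-E 5, pass-S 5
  after 3 — PE[1][0] acc=18, pass-E 1, pass-S 9
  after 3 — PE[1][1] acc=29, pass-E 4, pass-S 5
  after 4 — PE[0][1] acc=115, pass-E 0, pass-S 0
  after 4 — PE[1][0] acc=18, pass-E 0, pass-S 0
  after 4 — PE[1][1] acc=34, pass-E 1, pass-S 5

register = 1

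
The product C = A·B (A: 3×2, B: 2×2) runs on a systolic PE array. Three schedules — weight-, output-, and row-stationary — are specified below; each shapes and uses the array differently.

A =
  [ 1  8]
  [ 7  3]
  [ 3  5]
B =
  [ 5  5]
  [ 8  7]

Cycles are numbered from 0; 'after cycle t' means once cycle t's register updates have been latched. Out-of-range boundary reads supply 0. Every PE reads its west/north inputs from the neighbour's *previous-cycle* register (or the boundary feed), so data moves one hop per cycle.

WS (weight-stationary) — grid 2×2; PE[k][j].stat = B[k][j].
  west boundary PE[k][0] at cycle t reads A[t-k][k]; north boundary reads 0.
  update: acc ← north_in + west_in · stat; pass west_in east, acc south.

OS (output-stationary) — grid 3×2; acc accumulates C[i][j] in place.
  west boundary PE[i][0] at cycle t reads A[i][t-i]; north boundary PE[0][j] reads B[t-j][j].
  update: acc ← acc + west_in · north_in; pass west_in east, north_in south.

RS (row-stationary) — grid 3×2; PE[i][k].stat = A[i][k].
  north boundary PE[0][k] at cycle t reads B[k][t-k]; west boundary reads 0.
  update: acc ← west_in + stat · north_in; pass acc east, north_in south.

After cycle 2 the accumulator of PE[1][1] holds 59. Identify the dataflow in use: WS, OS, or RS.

dataflow = RS

Under WS (2×2), PE[1][1]:
  0: (1,1).acc=0  regs=<0,0>
  1: (1,1).acc=0  regs=<0,0>
  2: (1,1).acc=61  regs=<8,61>
Under OS (3×2), PE[1][1]:
  0: (1,1).acc=0  regs=<0,0>
  1: (1,1).acc=0  regs=<0,0>
  2: (1,1).acc=35  regs=<7,5>
Under RS (3×2), PE[1][1]:
  0: (1,1).acc=0  regs=<0,0>
  1: (1,1).acc=0  regs=<0,0>
  2: (1,1).acc=59  regs=<59,8>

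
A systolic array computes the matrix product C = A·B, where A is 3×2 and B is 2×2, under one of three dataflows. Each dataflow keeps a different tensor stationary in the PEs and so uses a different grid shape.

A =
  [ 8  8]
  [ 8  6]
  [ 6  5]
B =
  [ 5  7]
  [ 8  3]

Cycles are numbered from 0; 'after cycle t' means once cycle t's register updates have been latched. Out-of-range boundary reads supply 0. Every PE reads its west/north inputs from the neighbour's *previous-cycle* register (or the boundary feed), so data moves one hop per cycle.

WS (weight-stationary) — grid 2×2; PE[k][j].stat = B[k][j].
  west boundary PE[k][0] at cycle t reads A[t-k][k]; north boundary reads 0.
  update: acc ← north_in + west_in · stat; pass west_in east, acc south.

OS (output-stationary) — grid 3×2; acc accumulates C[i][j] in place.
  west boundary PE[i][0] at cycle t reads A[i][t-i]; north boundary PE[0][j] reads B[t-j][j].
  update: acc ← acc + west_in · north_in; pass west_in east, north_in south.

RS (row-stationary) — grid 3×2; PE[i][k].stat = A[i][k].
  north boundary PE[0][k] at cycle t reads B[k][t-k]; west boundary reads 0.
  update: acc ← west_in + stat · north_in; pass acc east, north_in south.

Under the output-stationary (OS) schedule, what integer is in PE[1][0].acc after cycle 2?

PE[1][0].acc = 88

Tracing OS — 3×2 array, target PE[1][0]:
  step 0 · PE0,0: acc=40; fwd→8 fwd↓5
  step 0 · PE1,0: acc=0; fwd→0 fwd↓0
  step 1 · PE0,0: acc=104; fwd→8 fwd↓8
  step 1 · PE1,0: acc=40; fwd→8 fwd↓5
  step 2 · PE0,0: acc=104; fwd→0 fwd↓0
  step 2 · PE1,0: acc=88; fwd→6 fwd↓8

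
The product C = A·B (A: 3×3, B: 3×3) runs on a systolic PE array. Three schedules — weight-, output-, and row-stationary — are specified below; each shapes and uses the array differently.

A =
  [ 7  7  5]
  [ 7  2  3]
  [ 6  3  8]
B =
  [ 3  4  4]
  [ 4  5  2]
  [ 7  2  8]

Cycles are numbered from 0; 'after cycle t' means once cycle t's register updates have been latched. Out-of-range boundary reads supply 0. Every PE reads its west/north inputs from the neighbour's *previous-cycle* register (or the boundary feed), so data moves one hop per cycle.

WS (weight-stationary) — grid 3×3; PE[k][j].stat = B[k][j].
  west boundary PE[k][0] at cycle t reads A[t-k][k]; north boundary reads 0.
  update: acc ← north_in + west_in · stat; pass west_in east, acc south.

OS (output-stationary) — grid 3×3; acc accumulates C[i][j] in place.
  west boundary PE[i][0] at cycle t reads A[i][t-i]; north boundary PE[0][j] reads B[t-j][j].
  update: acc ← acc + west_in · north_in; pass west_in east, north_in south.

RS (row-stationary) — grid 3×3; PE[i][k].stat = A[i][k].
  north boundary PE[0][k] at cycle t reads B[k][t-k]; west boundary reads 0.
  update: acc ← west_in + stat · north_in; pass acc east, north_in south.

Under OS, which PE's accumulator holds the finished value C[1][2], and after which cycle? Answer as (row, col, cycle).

(row, col, cycle) = (1, 2, 5)

Under OS, C[1][2] lands at PE[1][2]:
  cycle 0: PE[1][2] → acc 0, east 0, south 0
  cycle 1: PE[1][2] → acc 0, east 0, south 0
  cycle 2: PE[1][2] → acc 0, east 0, south 0
  cycle 3: PE[1][2] → acc 28, east 7, south 4
  cycle 4: PE[1][2] → acc 32, east 2, south 2
  cycle 5: PE[1][2] → acc 56, east 3, south 8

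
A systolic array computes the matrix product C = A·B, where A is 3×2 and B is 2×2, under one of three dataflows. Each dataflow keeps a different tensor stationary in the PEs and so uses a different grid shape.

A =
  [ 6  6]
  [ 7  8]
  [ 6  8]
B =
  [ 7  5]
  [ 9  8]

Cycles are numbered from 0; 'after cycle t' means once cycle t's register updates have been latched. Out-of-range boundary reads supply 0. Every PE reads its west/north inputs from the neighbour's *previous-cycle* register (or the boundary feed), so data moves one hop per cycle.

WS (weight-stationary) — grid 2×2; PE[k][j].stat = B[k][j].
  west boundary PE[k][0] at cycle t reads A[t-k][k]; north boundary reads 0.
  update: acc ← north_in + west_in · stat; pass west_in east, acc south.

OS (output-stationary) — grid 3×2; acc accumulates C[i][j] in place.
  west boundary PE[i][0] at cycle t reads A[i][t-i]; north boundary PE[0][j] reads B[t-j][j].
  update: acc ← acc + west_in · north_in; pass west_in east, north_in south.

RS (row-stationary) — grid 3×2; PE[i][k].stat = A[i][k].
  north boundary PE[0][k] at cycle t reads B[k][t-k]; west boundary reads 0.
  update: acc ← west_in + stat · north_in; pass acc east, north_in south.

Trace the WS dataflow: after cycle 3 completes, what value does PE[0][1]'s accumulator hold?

WS (2×2). Following PE[0][1] plus its west/north inputs:
  after 0 — PE[0][0] acc=42, pass-E 6, pass-S 42
  after 0 — PE[0][1] acc=0, pass-E 0, pass-S 0
  after 1 — PE[0][0] acc=49, pass-E 7, pass-S 49
  after 1 — PE[0][1] acc=30, pass-E 6, pass-S 30
  after 2 — PE[0][0] acc=42, pass-E 6, pass-S 42
  after 2 — PE[0][1] acc=35, pass-E 7, pass-S 35
  after 3 — PE[0][0] acc=0, pass-E 0, pass-S 0
  after 3 — PE[0][1] acc=30, pass-E 6, pass-S 30

PE[0][1].acc = 30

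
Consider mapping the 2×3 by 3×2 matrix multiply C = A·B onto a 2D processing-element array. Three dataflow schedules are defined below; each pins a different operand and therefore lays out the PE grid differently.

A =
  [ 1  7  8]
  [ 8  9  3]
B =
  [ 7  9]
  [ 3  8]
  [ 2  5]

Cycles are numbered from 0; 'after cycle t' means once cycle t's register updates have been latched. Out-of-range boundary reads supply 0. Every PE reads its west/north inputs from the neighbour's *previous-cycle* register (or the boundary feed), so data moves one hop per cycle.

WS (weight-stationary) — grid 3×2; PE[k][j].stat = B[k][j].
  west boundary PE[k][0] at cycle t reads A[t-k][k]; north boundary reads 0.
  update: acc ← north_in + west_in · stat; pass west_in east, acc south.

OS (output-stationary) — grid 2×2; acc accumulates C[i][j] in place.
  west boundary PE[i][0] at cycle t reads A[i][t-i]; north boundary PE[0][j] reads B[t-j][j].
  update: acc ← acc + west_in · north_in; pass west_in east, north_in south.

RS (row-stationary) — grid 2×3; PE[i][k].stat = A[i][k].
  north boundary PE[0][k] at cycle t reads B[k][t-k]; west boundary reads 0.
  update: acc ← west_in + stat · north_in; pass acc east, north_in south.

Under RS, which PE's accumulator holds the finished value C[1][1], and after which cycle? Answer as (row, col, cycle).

(row, col, cycle) = (1, 2, 4)

RS: C[1][1] accumulates in PE[1][2]:
  step 0 · PE1,2: acc=0; fwd→0 fwd↓0
  step 1 · PE1,2: acc=0; fwd→0 fwd↓0
  step 2 · PE1,2: acc=0; fwd→0 fwd↓0
  step 3 · PE1,2: acc=89; fwd→89 fwd↓2
  step 4 · PE1,2: acc=159; fwd→159 fwd↓5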